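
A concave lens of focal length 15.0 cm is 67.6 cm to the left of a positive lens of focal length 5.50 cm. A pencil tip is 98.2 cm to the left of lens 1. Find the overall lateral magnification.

f₁ = −15.0 cm (diverging).
Lens 1: 1/d_i1 = 1/(-15.0) − 1/(98.2) = -0.07685, so d_i1 = -13.01 cm; m₁ = −d_i1/d_o1 = +0.1325.
d_o2 = 67.6 − (-13.01) = 80.61 cm.
Lens 2: 1/d_i2 = 1/(5.50) − 1/(80.61) = 0.1694, so d_i2 = 5.903 cm; m₂ = −d_i2/d_o2 = -0.07323.
m = m₁·m₂ = (+0.1325)(-0.07323) = -0.00970.

m = -0.00970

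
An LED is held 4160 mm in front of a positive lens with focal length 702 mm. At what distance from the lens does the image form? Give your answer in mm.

Lens equation: 1/s_i = 1/f − 1/s_o = 1/(702.0) − 1/(4160) = 0.001425 − 0.0002404 = 0.001184, so s_i = 845 mm.
The image is real, inverted and reduced, on the far side of the lens.

845 mm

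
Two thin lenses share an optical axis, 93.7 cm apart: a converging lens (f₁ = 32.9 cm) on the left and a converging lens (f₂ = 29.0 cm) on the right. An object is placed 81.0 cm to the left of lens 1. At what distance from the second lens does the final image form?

119 cm

Lens 1: 1/d_i1 = 1/f₁ − 1/d_o1 = 1/(32.9) − 1/(81.0) = 0.01805, so d_i1 = 55.40 cm.
The intermediate image is 55.40 cm to the right of lens 1, which is 93.7 − (55.40) = 38.30 cm to the left of lens 2, so d_o2 = +38.30 cm.
Lens 2: 1/d_i2 = 1/f₂ − 1/d_o2 = 1/(29.0) − 1/(38.30) = 0.008373, so d_i2 = 119 cm.
The final image is real, 119 cm to the right of lens 2 (overall magnification ≈ 2.1).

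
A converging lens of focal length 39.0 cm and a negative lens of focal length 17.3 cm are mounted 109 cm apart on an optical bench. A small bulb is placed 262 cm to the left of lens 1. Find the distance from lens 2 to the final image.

Lens 1: 1/d_i1 = 1/f₁ − 1/d_o1 = 1/(39.0) − 1/(262) = 0.02182, so d_i1 = 45.82 cm.
The intermediate image is 45.82 cm to the right of lens 1, which is 109 − (45.82) = 63.18 cm to the left of lens 2, so d_o2 = +63.18 cm.
Lens 2 is diverging, so f₂ = −17.3 cm.
Lens 2: 1/d_i2 = 1/f₂ − 1/d_o2 = 1/(-17.3) − 1/(63.18) = -0.07363, so d_i2 = -13.6 cm.
The final image is virtual, 13.6 cm to the left of lens 2 (overall magnification ≈ -0.038).

13.6 cm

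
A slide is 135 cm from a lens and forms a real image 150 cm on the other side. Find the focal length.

f = 71.1 cm (converging)

Real image ⇒ d_i = +150 cm.
1/f = 1/d_o + 1/d_i = 1/(135) + 1/(150) = 0.01407, so f = 71.1 cm.
Since f is positive, the lens is converging.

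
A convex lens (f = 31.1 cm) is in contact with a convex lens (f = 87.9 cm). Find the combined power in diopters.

P₁ = 1/f₁ = 1/(0.311 m) = +3.215 D; P₂ = 1/f₂ = 1/(0.879 m) = +1.138 D.
For thin lenses in contact, P = P₁ + P₂ = (+3.215) + (+1.138) = +4.35 D.

P = +4.35 D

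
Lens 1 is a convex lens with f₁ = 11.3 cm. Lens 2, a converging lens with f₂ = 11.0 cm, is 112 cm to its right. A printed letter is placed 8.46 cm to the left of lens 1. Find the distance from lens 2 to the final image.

Lens 1: 1/d_i1 = 1/f₁ − 1/d_o1 = 1/(11.3) − 1/(8.46) = -0.02971, so d_i1 = -33.66 cm.
The intermediate image is 33.66 cm to the left of lens 1 (virtual), which is 112 − (-33.66) = 145.7 cm to the left of lens 2, so d_o2 = +145.7 cm.
Lens 2: 1/d_i2 = 1/f₂ − 1/d_o2 = 1/(11.0) − 1/(145.7) = 0.08405, so d_i2 = 11.9 cm.
The final image is real, 11.9 cm to the right of lens 2 (overall magnification ≈ -0.33).

11.9 cm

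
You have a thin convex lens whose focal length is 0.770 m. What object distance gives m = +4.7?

m = −d_i/d_o ⇒ d_i = −m·d_o.
1/f = 1/d_o + 1/d_i = 1/d_o − 1/(m·d_o) = (1 − 1/m)/d_o, so d_o = f(1 − 1/m) = (0.7700)(1 − 1/(+4.7)) = 0.606 m.

0.606 m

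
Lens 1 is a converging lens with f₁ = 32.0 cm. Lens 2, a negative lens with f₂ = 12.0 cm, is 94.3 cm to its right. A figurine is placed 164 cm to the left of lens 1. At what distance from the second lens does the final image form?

9.84 cm

Lens 1: 1/d_i1 = 1/f₁ − 1/d_o1 = 1/(32.0) − 1/(164) = 0.02515, so d_i1 = 39.76 cm.
The intermediate image is 39.76 cm to the right of lens 1, which is 94.3 − (39.76) = 54.54 cm to the left of lens 2, so d_o2 = +54.54 cm.
Lens 2 is diverging, so f₂ = −12.0 cm.
Lens 2: 1/d_i2 = 1/f₂ − 1/d_o2 = 1/(-12.0) − 1/(54.54) = -0.1017, so d_i2 = -9.84 cm.
The final image is virtual, 9.84 cm to the left of lens 2 (overall magnification ≈ -0.044).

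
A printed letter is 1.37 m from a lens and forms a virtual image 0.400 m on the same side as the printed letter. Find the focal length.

f = -0.565 m (diverging)

Virtual image ⇒ d_i = −0.400 m.
1/f = 1/d_o + 1/d_i = 1/(1.37) + 1/(-0.400) = -1.770, so f = -0.565 m.
Since f is negative, the lens is diverging.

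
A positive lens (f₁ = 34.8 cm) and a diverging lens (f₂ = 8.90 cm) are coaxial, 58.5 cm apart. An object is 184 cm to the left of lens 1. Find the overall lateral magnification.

m = -0.0848

Lens 1: 1/d_i1 = 1/(34.8) − 1/(184) = 0.02330, so d_i1 = 42.92 cm; m₁ = −d_i1/d_o1 = -0.2333.
d_o2 = 58.5 − (42.92) = 15.58 cm.
f₂ = −8.90 cm (diverging).
Lens 2: 1/d_i2 = 1/(-8.90) − 1/(15.58) = -0.1765, so d_i2 = -5.664 cm; m₂ = −d_i2/d_o2 = +0.3636.
m = m₁·m₂ = (-0.2333)(+0.3636) = -0.0848.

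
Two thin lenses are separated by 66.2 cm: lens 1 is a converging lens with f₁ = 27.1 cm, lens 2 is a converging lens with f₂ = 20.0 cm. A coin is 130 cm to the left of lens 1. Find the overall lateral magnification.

Lens 1: 1/d_i1 = 1/(27.1) − 1/(130) = 0.02921, so d_i1 = 34.24 cm; m₁ = −d_i1/d_o1 = -0.2634.
d_o2 = 66.2 − (34.24) = 31.96 cm.
Lens 2: 1/d_i2 = 1/(20.0) − 1/(31.96) = 0.01871, so d_i2 = 53.44 cm; m₂ = −d_i2/d_o2 = -1.672.
m = m₁·m₂ = (-0.2634)(-1.672) = +0.440.

m = +0.440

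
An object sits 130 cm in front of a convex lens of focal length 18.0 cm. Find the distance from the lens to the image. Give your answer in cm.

Thin-lens equation: 1/s_i = 1/f − 1/s_o = 1/(18.00) − 1/(130) = 0.05556 − 0.007692 = 0.04786, so s_i = 20.9 cm.
The image is real, inverted and reduced, on the far side of the lens.

20.9 cm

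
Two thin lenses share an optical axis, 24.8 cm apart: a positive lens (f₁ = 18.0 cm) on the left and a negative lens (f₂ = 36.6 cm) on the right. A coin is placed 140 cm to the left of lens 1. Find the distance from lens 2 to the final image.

Lens 1: 1/d_i1 = 1/f₁ − 1/d_o1 = 1/(18.0) − 1/(140) = 0.04841, so d_i1 = 20.66 cm.
The intermediate image is 20.66 cm to the right of lens 1, which is 24.8 − (20.66) = 4.140 cm to the left of lens 2, so d_o2 = +4.140 cm.
Lens 2 is diverging, so f₂ = −36.6 cm.
Lens 2: 1/d_i2 = 1/f₂ − 1/d_o2 = 1/(-36.6) − 1/(4.140) = -0.2689, so d_i2 = -3.72 cm.
The final image is virtual, 3.72 cm to the left of lens 2 (overall magnification ≈ -0.13).

3.72 cm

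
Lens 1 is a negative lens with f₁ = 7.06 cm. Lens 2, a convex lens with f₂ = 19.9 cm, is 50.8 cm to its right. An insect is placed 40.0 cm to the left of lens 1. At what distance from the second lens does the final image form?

Lens 1 is diverging, so f₁ = −7.06 cm.
Lens 1: 1/d_i1 = 1/f₁ − 1/d_o1 = 1/(-7.06) − 1/(40.0) = -0.1666, so d_i1 = -6.001 cm.
The intermediate image is 6.001 cm to the left of lens 1 (virtual), which is 50.8 − (-6.001) = 56.80 cm to the left of lens 2, so d_o2 = +56.80 cm.
Lens 2: 1/d_i2 = 1/f₂ − 1/d_o2 = 1/(19.9) − 1/(56.80) = 0.03265, so d_i2 = 30.6 cm.
The final image is real, 30.6 cm to the right of lens 2 (overall magnification ≈ -0.081).

30.6 cm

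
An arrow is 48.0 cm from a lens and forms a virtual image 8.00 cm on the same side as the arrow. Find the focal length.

Virtual image ⇒ d_i = −8.00 cm.
1/f = 1/d_o + 1/d_i = 1/(48.0) + 1/(-8.00) = -0.1042, so f = -9.60 cm.
Since f is negative, the lens is diverging.

f = -9.60 cm (diverging)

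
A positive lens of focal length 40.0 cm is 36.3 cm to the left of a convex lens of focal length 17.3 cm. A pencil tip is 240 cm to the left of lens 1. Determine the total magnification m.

m = -0.119

Lens 1: 1/d_i1 = 1/(40.0) − 1/(240) = 0.02083, so d_i1 = 48.00 cm; m₁ = −d_i1/d_o1 = -0.2000.
d_o2 = 36.3 − (48.00) = -11.70 cm (virtual object).
Lens 2: 1/d_i2 = 1/(17.3) − 1/(-11.70) = 0.1433, so d_i2 = 6.980 cm; m₂ = −d_i2/d_o2 = +0.5966.
m = m₁·m₂ = (-0.2000)(+0.5966) = -0.119.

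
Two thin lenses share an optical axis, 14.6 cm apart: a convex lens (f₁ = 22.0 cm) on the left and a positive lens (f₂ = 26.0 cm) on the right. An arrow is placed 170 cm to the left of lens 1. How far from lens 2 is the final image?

7.57 cm

Lens 1: 1/d_i1 = 1/f₁ − 1/d_o1 = 1/(22.0) − 1/(170) = 0.03957, so d_i1 = 25.27 cm.
The intermediate image is 25.27 cm to the right of lens 1, which lies 10.67 cm to the right of lens 2 — a virtual object — so d_o2 = −10.67 cm.
Lens 2: 1/d_i2 = 1/f₂ − 1/d_o2 = 1/(26.0) − 1/(-10.67) = 0.1322, so d_i2 = 7.57 cm.
The final image is real, 7.57 cm to the right of lens 2 (overall magnification ≈ -0.11).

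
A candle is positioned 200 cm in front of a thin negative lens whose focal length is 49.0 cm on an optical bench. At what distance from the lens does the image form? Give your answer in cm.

39.4 cm

For a negative lens, f = -49.0 cm.
Thin-lens equation: 1/q = 1/f − 1/p = 1/(-49.00) − 1/(200) = -0.02041 − 0.005000 = -0.02541, so q = -39.4 cm.
The image is virtual, upright and reduced, on the same side as the object.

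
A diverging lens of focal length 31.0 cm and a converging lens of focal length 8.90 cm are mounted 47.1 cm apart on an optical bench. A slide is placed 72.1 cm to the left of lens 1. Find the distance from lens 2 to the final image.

Lens 1 is diverging, so f₁ = −31.0 cm.
Lens 1: 1/d_i1 = 1/f₁ − 1/d_o1 = 1/(-31.0) − 1/(72.1) = -0.04613, so d_i1 = -21.68 cm.
The intermediate image is 21.68 cm to the left of lens 1 (virtual), which is 47.1 − (-21.68) = 68.78 cm to the left of lens 2, so d_o2 = +68.78 cm.
Lens 2: 1/d_i2 = 1/f₂ − 1/d_o2 = 1/(8.90) − 1/(68.78) = 0.09782, so d_i2 = 10.2 cm.
The final image is real, 10.2 cm to the right of lens 2 (overall magnification ≈ -0.045).

10.2 cm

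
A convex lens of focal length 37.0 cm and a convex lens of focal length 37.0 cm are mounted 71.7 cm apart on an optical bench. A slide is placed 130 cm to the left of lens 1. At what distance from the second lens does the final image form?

43.4 cm

Lens 1: 1/d_i1 = 1/f₁ − 1/d_o1 = 1/(37.0) − 1/(130) = 0.01933, so d_i1 = 51.72 cm.
The intermediate image is 51.72 cm to the right of lens 1, which is 71.7 − (51.72) = 19.98 cm to the left of lens 2, so d_o2 = +19.98 cm.
Lens 2: 1/d_i2 = 1/f₂ − 1/d_o2 = 1/(37.0) − 1/(19.98) = -0.02302, so d_i2 = -43.4 cm.
The final image is virtual, 43.4 cm to the left of lens 2 (overall magnification ≈ -0.86).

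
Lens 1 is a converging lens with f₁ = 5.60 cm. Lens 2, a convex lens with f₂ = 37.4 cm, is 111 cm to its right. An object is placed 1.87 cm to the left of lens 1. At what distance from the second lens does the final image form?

Lens 1: 1/d_i1 = 1/f₁ − 1/d_o1 = 1/(5.60) − 1/(1.87) = -0.3562, so d_i1 = -2.808 cm.
The intermediate image is 2.808 cm to the left of lens 1 (virtual), which is 111 − (-2.808) = 113.8 cm to the left of lens 2, so d_o2 = +113.8 cm.
Lens 2: 1/d_i2 = 1/f₂ − 1/d_o2 = 1/(37.4) − 1/(113.8) = 0.01795, so d_i2 = 55.7 cm.
The final image is real, 55.7 cm to the right of lens 2 (overall magnification ≈ -0.73).

55.7 cm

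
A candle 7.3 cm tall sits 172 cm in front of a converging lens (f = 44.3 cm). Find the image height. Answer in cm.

2.53 cm

1/d_i = 1/f − 1/d_o = 1/(44.30) − 1/(172) = 0.01676, so d_i = 59.67 cm.
m = −d_i/d_o = -0.3469.
|h_i| = |m|·h_o = 0.3469 × 7.3 = 2.53 cm. The image is real, inverted and reduced, on the far side of the lens.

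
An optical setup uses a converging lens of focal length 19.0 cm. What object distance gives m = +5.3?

15.4 cm

m = −d_i/d_o ⇒ d_i = −m·d_o.
1/f = 1/d_o + 1/d_i = 1/d_o − 1/(m·d_o) = (1 − 1/m)/d_o, so d_o = f(1 − 1/m) = (19.00)(1 − 1/(+5.3)) = 15.4 cm.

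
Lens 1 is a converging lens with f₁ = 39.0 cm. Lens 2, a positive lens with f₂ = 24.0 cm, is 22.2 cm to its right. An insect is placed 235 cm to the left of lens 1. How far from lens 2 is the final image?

Lens 1: 1/d_i1 = 1/f₁ − 1/d_o1 = 1/(39.0) − 1/(235) = 0.02139, so d_i1 = 46.76 cm.
The intermediate image is 46.76 cm to the right of lens 1, which lies 24.56 cm to the right of lens 2 — a virtual object — so d_o2 = −24.56 cm.
Lens 2: 1/d_i2 = 1/f₂ − 1/d_o2 = 1/(24.0) − 1/(-24.56) = 0.08238, so d_i2 = 12.1 cm.
The final image is real, 12.1 cm to the right of lens 2 (overall magnification ≈ -0.098).

12.1 cm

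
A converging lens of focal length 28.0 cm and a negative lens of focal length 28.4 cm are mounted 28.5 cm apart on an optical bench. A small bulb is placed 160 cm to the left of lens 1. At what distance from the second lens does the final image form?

Lens 1: 1/d_i1 = 1/f₁ − 1/d_o1 = 1/(28.0) − 1/(160) = 0.02946, so d_i1 = 33.94 cm.
The intermediate image is 33.94 cm to the right of lens 1, which lies 5.440 cm to the right of lens 2 — a virtual object — so d_o2 = −5.440 cm.
Lens 2 is diverging, so f₂ = −28.4 cm.
Lens 2: 1/d_i2 = 1/f₂ − 1/d_o2 = 1/(-28.4) − 1/(-5.440) = 0.1486, so d_i2 = 6.73 cm.
The final image is real, 6.73 cm to the right of lens 2 (overall magnification ≈ -0.26).

6.73 cm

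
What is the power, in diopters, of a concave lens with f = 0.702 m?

For a concave lens, f = −0.702 m.
P = 1/f = 1/(-0.702 m) = -1.42 D.

P = -1.42 D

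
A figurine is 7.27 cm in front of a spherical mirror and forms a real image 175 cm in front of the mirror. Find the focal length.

f = 6.98 cm (concave)

Real image ⇒ d_i = +175 cm.
1/f = 1/d_o + 1/d_i = 1/(7.27) + 1/(175) = 0.1433, so f = 6.98 cm.
Since f is positive, the spherical mirror is concave.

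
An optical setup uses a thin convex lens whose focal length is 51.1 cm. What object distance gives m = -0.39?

m = −d_i/d_o ⇒ d_i = −m·d_o.
1/f = 1/d_o + 1/d_i = 1/d_o − 1/(m·d_o) = (1 − 1/m)/d_o, so d_o = f(1 − 1/m) = (51.10)(1 − 1/(-0.39)) = 182 cm.

182 cm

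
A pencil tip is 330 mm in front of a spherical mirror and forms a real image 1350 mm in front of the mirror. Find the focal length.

f = 265 mm (concave)

Real image ⇒ d_i = +1350 mm.
1/f = 1/d_o + 1/d_i = 1/(330) + 1/(1350) = 0.003771, so f = 265 mm.
Since f is positive, the spherical mirror is concave.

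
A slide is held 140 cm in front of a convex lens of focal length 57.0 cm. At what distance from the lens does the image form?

96.1 cm

Lens equation: 1/v = 1/f − 1/u = 1/(57.00) − 1/(140) = 0.01754 − 0.007143 = 0.01040, so v = 96.1 cm.
The image is real, inverted and reduced, on the far side of the lens.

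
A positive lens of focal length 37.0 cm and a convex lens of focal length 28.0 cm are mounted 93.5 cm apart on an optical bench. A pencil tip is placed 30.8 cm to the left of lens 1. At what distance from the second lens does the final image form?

31.1 cm

Lens 1: 1/d_i1 = 1/f₁ − 1/d_o1 = 1/(37.0) − 1/(30.8) = -0.005441, so d_i1 = -183.8 cm.
The intermediate image is 183.8 cm to the left of lens 1 (virtual), which is 93.5 − (-183.8) = 277.3 cm to the left of lens 2, so d_o2 = +277.3 cm.
Lens 2: 1/d_i2 = 1/f₂ − 1/d_o2 = 1/(28.0) − 1/(277.3) = 0.03211, so d_i2 = 31.1 cm.
The final image is real, 31.1 cm to the right of lens 2 (overall magnification ≈ -0.67).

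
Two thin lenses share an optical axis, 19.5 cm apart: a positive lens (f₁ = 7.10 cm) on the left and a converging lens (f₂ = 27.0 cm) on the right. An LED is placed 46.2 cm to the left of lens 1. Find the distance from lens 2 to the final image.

18.9 cm

Lens 1: 1/d_i1 = 1/f₁ − 1/d_o1 = 1/(7.10) − 1/(46.2) = 0.1192, so d_i1 = 8.389 cm.
The intermediate image is 8.389 cm to the right of lens 1, which is 19.5 − (8.389) = 11.11 cm to the left of lens 2, so d_o2 = +11.11 cm.
Lens 2: 1/d_i2 = 1/f₂ − 1/d_o2 = 1/(27.0) − 1/(11.11) = -0.05297, so d_i2 = -18.9 cm.
The final image is virtual, 18.9 cm to the left of lens 2 (overall magnification ≈ -0.31).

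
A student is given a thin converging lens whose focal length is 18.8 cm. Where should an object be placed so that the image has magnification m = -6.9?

m = −d_i/d_o ⇒ d_i = −m·d_o.
1/f = 1/d_o + 1/d_i = 1/d_o − 1/(m·d_o) = (1 − 1/m)/d_o, so d_o = f(1 − 1/m) = (18.80)(1 − 1/(-6.9)) = 21.5 cm.

21.5 cm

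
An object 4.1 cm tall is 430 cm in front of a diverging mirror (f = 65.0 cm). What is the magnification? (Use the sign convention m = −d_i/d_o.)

m = +0.131

For a diverging mirror, f = -65.0 cm.
1/d_i = 1/f − 1/d_o = 1/(-65.00) − 1/(430) = -0.01771, so d_i = -56.46 cm.
m = −d_i/d_o = −(-56.46)/(430) = +0.131.
The image is virtual, upright and reduced, behind the mirror.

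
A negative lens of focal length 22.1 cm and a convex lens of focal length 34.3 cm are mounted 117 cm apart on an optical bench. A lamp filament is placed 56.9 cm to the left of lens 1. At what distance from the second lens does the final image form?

Lens 1 is diverging, so f₁ = −22.1 cm.
Lens 1: 1/d_i1 = 1/f₁ − 1/d_o1 = 1/(-22.1) − 1/(56.9) = -0.06282, so d_i1 = -15.92 cm.
The intermediate image is 15.92 cm to the left of lens 1 (virtual), which is 117 − (-15.92) = 132.9 cm to the left of lens 2, so d_o2 = +132.9 cm.
Lens 2: 1/d_i2 = 1/f₂ − 1/d_o2 = 1/(34.3) − 1/(132.9) = 0.02163, so d_i2 = 46.2 cm.
The final image is real, 46.2 cm to the right of lens 2 (overall magnification ≈ -0.097).

46.2 cm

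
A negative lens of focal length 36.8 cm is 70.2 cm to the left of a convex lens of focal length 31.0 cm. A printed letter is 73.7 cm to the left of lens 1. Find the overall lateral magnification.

m = -0.162

f₁ = −36.8 cm (diverging).
Lens 1: 1/d_i1 = 1/(-36.8) − 1/(73.7) = -0.04074, so d_i1 = -24.54 cm; m₁ = −d_i1/d_o1 = +0.3330.
d_o2 = 70.2 − (-24.54) = 94.74 cm.
Lens 2: 1/d_i2 = 1/(31.0) − 1/(94.74) = 0.02170, so d_i2 = 46.08 cm; m₂ = −d_i2/d_o2 = -0.4864.
m = m₁·m₂ = (+0.3330)(-0.4864) = -0.162.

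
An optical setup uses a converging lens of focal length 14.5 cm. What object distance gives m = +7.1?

12.5 cm

m = −d_i/d_o ⇒ d_i = −m·d_o.
1/f = 1/d_o + 1/d_i = 1/d_o − 1/(m·d_o) = (1 − 1/m)/d_o, so d_o = f(1 − 1/m) = (14.50)(1 − 1/(+7.1)) = 12.5 cm.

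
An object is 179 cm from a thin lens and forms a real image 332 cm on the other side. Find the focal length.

f = 116 cm (converging)

Real image ⇒ d_i = +332 cm.
1/f = 1/d_o + 1/d_i = 1/(179) + 1/(332) = 0.008599, so f = 116 cm.
Since f is positive, the thin lens is converging.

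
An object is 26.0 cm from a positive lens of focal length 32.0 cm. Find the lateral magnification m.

1/d_i = 1/f − 1/d_o = 1/(32.00) − 1/(26.0) = -0.007212, so d_i = -138.7 cm.
m = −d_i/d_o = −(-138.7)/(26.0) = +5.33.
The image is virtual, upright and enlarged, on the same side as the object.

m = +5.33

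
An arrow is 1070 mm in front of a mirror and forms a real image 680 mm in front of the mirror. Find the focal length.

Real image ⇒ d_i = +680 mm.
1/f = 1/d_o + 1/d_i = 1/(1070) + 1/(680) = 0.002405, so f = 416 mm.
Since f is positive, the mirror is concave.

f = 416 mm (concave)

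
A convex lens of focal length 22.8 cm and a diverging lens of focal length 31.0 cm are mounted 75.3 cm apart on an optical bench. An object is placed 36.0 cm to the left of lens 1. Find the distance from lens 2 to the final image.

9.22 cm

Lens 1: 1/d_i1 = 1/f₁ − 1/d_o1 = 1/(22.8) − 1/(36.0) = 0.01608, so d_i1 = 62.18 cm.
The intermediate image is 62.18 cm to the right of lens 1, which is 75.3 − (62.18) = 13.12 cm to the left of lens 2, so d_o2 = +13.12 cm.
Lens 2 is diverging, so f₂ = −31.0 cm.
Lens 2: 1/d_i2 = 1/f₂ − 1/d_o2 = 1/(-31.0) − 1/(13.12) = -0.1085, so d_i2 = -9.22 cm.
The final image is virtual, 9.22 cm to the left of lens 2 (overall magnification ≈ -1.2).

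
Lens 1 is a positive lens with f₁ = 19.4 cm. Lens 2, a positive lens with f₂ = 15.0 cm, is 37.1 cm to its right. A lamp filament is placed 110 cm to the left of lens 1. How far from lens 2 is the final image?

Lens 1: 1/d_i1 = 1/f₁ − 1/d_o1 = 1/(19.4) − 1/(110) = 0.04246, so d_i1 = 23.55 cm.
The intermediate image is 23.55 cm to the right of lens 1, which is 37.1 − (23.55) = 13.55 cm to the left of lens 2, so d_o2 = +13.55 cm.
Lens 2: 1/d_i2 = 1/f₂ − 1/d_o2 = 1/(15.0) − 1/(13.55) = -0.007134, so d_i2 = -140 cm.
The final image is virtual, 140 cm to the left of lens 2 (overall magnification ≈ -2.2).

140 cm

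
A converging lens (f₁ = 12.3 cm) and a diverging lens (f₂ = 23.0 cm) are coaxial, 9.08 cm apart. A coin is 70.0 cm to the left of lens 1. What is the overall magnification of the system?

Lens 1: 1/d_i1 = 1/(12.3) − 1/(70.0) = 0.06702, so d_i1 = 14.92 cm; m₁ = −d_i1/d_o1 = -0.2131.
d_o2 = 9.08 − (14.92) = -5.840 cm (virtual object).
f₂ = −23.0 cm (diverging).
Lens 2: 1/d_i2 = 1/(-23.0) − 1/(-5.840) = 0.1278, so d_i2 = 7.828 cm; m₂ = −d_i2/d_o2 = +1.340.
m = m₁·m₂ = (-0.2131)(+1.340) = -0.286.

m = -0.286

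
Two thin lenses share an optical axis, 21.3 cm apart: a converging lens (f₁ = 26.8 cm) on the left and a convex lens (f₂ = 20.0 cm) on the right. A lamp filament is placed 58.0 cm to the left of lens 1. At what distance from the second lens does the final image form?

11.8 cm

Lens 1: 1/d_i1 = 1/f₁ − 1/d_o1 = 1/(26.8) − 1/(58.0) = 0.02007, so d_i1 = 49.82 cm.
The intermediate image is 49.82 cm to the right of lens 1, which lies 28.52 cm to the right of lens 2 — a virtual object — so d_o2 = −28.52 cm.
Lens 2: 1/d_i2 = 1/f₂ − 1/d_o2 = 1/(20.0) − 1/(-28.52) = 0.08506, so d_i2 = 11.8 cm.
The final image is real, 11.8 cm to the right of lens 2 (overall magnification ≈ -0.35).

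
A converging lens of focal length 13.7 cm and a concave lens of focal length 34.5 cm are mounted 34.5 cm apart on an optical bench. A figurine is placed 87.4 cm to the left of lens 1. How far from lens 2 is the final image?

Lens 1: 1/d_i1 = 1/f₁ − 1/d_o1 = 1/(13.7) − 1/(87.4) = 0.06155, so d_i1 = 16.25 cm.
The intermediate image is 16.25 cm to the right of lens 1, which is 34.5 − (16.25) = 18.25 cm to the left of lens 2, so d_o2 = +18.25 cm.
Lens 2 is diverging, so f₂ = −34.5 cm.
Lens 2: 1/d_i2 = 1/f₂ − 1/d_o2 = 1/(-34.5) − 1/(18.25) = -0.08378, so d_i2 = -11.9 cm.
The final image is virtual, 11.9 cm to the left of lens 2 (overall magnification ≈ -0.12).

11.9 cm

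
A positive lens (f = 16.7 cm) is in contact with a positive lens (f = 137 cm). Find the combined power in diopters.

P₁ = 1/f₁ = 1/(0.167 m) = +5.988 D; P₂ = 1/f₂ = 1/(1.37 m) = +0.7299 D.
For thin lenses in contact, P = P₁ + P₂ = (+5.988) + (+0.7299) = +6.72 D.

P = +6.72 D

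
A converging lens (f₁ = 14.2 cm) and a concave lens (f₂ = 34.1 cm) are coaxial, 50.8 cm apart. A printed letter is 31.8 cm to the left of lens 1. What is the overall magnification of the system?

m = -0.464

Lens 1: 1/d_i1 = 1/(14.2) − 1/(31.8) = 0.03898, so d_i1 = 25.66 cm; m₁ = −d_i1/d_o1 = -0.8069.
d_o2 = 50.8 − (25.66) = 25.14 cm.
f₂ = −34.1 cm (diverging).
Lens 2: 1/d_i2 = 1/(-34.1) − 1/(25.14) = -0.06910, so d_i2 = -14.47 cm; m₂ = −d_i2/d_o2 = +0.5756.
m = m₁·m₂ = (-0.8069)(+0.5756) = -0.464.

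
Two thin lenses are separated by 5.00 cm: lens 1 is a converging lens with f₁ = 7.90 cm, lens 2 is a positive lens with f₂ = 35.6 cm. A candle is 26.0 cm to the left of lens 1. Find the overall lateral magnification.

m = -0.370

Lens 1: 1/d_i1 = 1/(7.90) − 1/(26.0) = 0.08812, so d_i1 = 11.35 cm; m₁ = −d_i1/d_o1 = -0.4365.
d_o2 = 5.00 − (11.35) = -6.350 cm (virtual object).
Lens 2: 1/d_i2 = 1/(35.6) − 1/(-6.350) = 0.1856, so d_i2 = 5.389 cm; m₂ = −d_i2/d_o2 = +0.8486.
m = m₁·m₂ = (-0.4365)(+0.8486) = -0.370.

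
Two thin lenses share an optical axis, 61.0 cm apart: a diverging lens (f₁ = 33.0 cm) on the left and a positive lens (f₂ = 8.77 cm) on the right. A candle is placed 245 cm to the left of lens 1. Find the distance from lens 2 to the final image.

Lens 1 is diverging, so f₁ = −33.0 cm.
Lens 1: 1/d_i1 = 1/f₁ − 1/d_o1 = 1/(-33.0) − 1/(245) = -0.03438, so d_i1 = -29.08 cm.
The intermediate image is 29.08 cm to the left of lens 1 (virtual), which is 61.0 − (-29.08) = 90.08 cm to the left of lens 2, so d_o2 = +90.08 cm.
Lens 2: 1/d_i2 = 1/f₂ − 1/d_o2 = 1/(8.77) − 1/(90.08) = 0.1029, so d_i2 = 9.72 cm.
The final image is real, 9.72 cm to the right of lens 2 (overall magnification ≈ -0.013).

9.72 cm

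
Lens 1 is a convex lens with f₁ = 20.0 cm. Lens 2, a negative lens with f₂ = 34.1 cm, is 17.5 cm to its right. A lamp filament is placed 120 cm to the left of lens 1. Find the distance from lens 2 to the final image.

8.03 cm

Lens 1: 1/d_i1 = 1/f₁ − 1/d_o1 = 1/(20.0) − 1/(120) = 0.04167, so d_i1 = 24.00 cm.
The intermediate image is 24.00 cm to the right of lens 1, which lies 6.500 cm to the right of lens 2 — a virtual object — so d_o2 = −6.500 cm.
Lens 2 is diverging, so f₂ = −34.1 cm.
Lens 2: 1/d_i2 = 1/f₂ − 1/d_o2 = 1/(-34.1) − 1/(-6.500) = 0.1245, so d_i2 = 8.03 cm.
The final image is real, 8.03 cm to the right of lens 2 (overall magnification ≈ -0.25).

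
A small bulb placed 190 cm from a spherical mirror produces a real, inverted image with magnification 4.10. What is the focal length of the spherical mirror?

f = 153 cm (concave)

m = −d_i/d_o ⇒ d_i = −m·d_o = −(-4.10)·(190) = 779.0 cm.
1/f = 1/d_o + 1/d_i = 1/(190) + 1/(779.0) = 0.006547, so f = 153 cm.
Since f is positive, the spherical mirror is concave.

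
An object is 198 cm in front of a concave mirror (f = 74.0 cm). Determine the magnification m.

1/d_i = 1/f − 1/d_o = 1/(74.00) − 1/(198) = 0.008463, so d_i = 118.2 cm.
m = −d_i/d_o = −(118.2)/(198) = -0.597.
The image is real, inverted and reduced, in front of the mirror.

m = -0.597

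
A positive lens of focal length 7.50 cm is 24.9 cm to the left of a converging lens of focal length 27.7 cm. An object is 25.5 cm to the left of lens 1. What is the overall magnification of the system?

Lens 1: 1/d_i1 = 1/(7.50) − 1/(25.5) = 0.09412, so d_i1 = 10.62 cm; m₁ = −d_i1/d_o1 = -0.4165.
d_o2 = 24.9 − (10.62) = 14.28 cm.
Lens 2: 1/d_i2 = 1/(27.7) − 1/(14.28) = -0.03393, so d_i2 = -29.48 cm; m₂ = −d_i2/d_o2 = +2.064.
m = m₁·m₂ = (-0.4165)(+2.064) = -0.860.

m = -0.860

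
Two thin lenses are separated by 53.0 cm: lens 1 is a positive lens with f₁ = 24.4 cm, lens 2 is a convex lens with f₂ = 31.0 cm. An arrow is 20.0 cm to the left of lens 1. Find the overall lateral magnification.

m = -1.29

Lens 1: 1/d_i1 = 1/(24.4) − 1/(20.0) = -0.009016, so d_i1 = -110.9 cm; m₁ = −d_i1/d_o1 = +5.545.
d_o2 = 53.0 − (-110.9) = 163.9 cm.
Lens 2: 1/d_i2 = 1/(31.0) − 1/(163.9) = 0.02616, so d_i2 = 38.23 cm; m₂ = −d_i2/d_o2 = -0.2333.
m = m₁·m₂ = (+5.545)(-0.2333) = -1.29.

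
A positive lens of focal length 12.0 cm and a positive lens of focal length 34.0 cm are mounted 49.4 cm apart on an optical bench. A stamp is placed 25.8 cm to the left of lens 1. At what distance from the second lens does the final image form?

130 cm

Lens 1: 1/d_i1 = 1/f₁ − 1/d_o1 = 1/(12.0) − 1/(25.8) = 0.04457, so d_i1 = 22.43 cm.
The intermediate image is 22.43 cm to the right of lens 1, which is 49.4 − (22.43) = 26.97 cm to the left of lens 2, so d_o2 = +26.97 cm.
Lens 2: 1/d_i2 = 1/f₂ − 1/d_o2 = 1/(34.0) − 1/(26.97) = -0.007666, so d_i2 = -130 cm.
The final image is virtual, 130 cm to the left of lens 2 (overall magnification ≈ -4.2).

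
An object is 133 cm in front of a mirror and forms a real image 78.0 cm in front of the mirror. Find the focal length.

f = 49.2 cm (concave)

Real image ⇒ d_i = +78.0 cm.
1/f = 1/d_o + 1/d_i = 1/(133) + 1/(78.0) = 0.02034, so f = 49.2 cm.
Since f is positive, the mirror is concave.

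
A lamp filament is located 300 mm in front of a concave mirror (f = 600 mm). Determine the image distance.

Mirror equation: 1/q = 1/f − 1/p = 1/(600.0) − 1/(300) = 0.001667 − 0.003333 = -0.001667, so q = -600 mm.
The image is virtual, upright and enlarged, behind the mirror.

600 mm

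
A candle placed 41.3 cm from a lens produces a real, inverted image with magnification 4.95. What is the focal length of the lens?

m = −d_i/d_o ⇒ d_i = −m·d_o = −(-4.95)·(41.3) = 204.4 cm.
1/f = 1/d_o + 1/d_i = 1/(41.3) + 1/(204.4) = 0.02911, so f = 34.4 cm.
Since f is positive, the lens is converging.

f = 34.4 cm (converging)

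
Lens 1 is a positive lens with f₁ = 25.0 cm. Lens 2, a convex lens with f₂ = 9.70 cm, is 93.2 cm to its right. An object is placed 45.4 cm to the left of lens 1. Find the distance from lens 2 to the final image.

13.1 cm

Lens 1: 1/d_i1 = 1/f₁ − 1/d_o1 = 1/(25.0) − 1/(45.4) = 0.01797, so d_i1 = 55.64 cm.
The intermediate image is 55.64 cm to the right of lens 1, which is 93.2 − (55.64) = 37.56 cm to the left of lens 2, so d_o2 = +37.56 cm.
Lens 2: 1/d_i2 = 1/f₂ − 1/d_o2 = 1/(9.70) − 1/(37.56) = 0.07647, so d_i2 = 13.1 cm.
The final image is real, 13.1 cm to the right of lens 2 (overall magnification ≈ 0.43).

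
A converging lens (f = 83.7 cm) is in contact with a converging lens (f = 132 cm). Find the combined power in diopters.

P₁ = 1/f₁ = 1/(0.837 m) = +1.195 D; P₂ = 1/f₂ = 1/(1.32 m) = +0.7576 D.
For thin lenses in contact, P = P₁ + P₂ = (+1.195) + (+0.7576) = +1.95 D.

P = +1.95 D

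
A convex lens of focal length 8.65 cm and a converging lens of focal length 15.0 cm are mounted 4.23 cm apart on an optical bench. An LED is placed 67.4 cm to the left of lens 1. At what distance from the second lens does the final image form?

Lens 1: 1/d_i1 = 1/f₁ − 1/d_o1 = 1/(8.65) − 1/(67.4) = 0.1008, so d_i1 = 9.924 cm.
The intermediate image is 9.924 cm to the right of lens 1, which lies 5.694 cm to the right of lens 2 — a virtual object — so d_o2 = −5.694 cm.
Lens 2: 1/d_i2 = 1/f₂ − 1/d_o2 = 1/(15.0) − 1/(-5.694) = 0.2423, so d_i2 = 4.13 cm.
The final image is real, 4.13 cm to the right of lens 2 (overall magnification ≈ -0.11).

4.13 cm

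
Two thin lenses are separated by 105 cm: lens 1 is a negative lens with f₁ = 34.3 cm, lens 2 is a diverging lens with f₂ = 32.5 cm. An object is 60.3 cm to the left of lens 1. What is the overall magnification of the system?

m = +0.0739

f₁ = −34.3 cm (diverging).
Lens 1: 1/d_i1 = 1/(-34.3) − 1/(60.3) = -0.04574, so d_i1 = -21.86 cm; m₁ = −d_i1/d_o1 = +0.3625.
d_o2 = 105 − (-21.86) = 126.9 cm.
f₂ = −32.5 cm (diverging).
Lens 2: 1/d_i2 = 1/(-32.5) − 1/(126.9) = -0.03865, so d_i2 = -25.87 cm; m₂ = −d_i2/d_o2 = +0.2039.
m = m₁·m₂ = (+0.3625)(+0.2039) = +0.0739.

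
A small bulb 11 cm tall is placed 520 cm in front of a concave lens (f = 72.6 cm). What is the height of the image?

1.35 cm

For a concave lens, f = -72.6 cm.
1/d_i = 1/f − 1/d_o = 1/(-72.60) − 1/(520) = -0.01570, so d_i = -63.71 cm.
m = −d_i/d_o = +0.1225.
|h_i| = |m|·h_o = 0.1225 × 11 = 1.35 cm. The image is virtual, upright and reduced, on the same side as the object.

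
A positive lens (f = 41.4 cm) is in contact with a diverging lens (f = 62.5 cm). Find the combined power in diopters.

P = +0.815 D

P₁ = 1/f₁ = 1/(0.414 m) = +2.415 D; P₂ = 1/f₂ = 1/(-0.625 m) = -1.600 D.
For thin lenses in contact, P = P₁ + P₂ = (+2.415) + (-1.600) = +0.815 D.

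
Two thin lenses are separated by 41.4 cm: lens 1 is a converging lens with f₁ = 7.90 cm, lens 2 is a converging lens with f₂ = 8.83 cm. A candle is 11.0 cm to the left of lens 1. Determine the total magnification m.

Lens 1: 1/d_i1 = 1/(7.90) − 1/(11.0) = 0.03567, so d_i1 = 28.03 cm; m₁ = −d_i1/d_o1 = -2.548.
d_o2 = 41.4 − (28.03) = 13.37 cm.
Lens 2: 1/d_i2 = 1/(8.83) − 1/(13.37) = 0.03846, so d_i2 = 26.00 cm; m₂ = −d_i2/d_o2 = -1.945.
m = m₁·m₂ = (-2.548)(-1.945) = +4.96.

m = +4.96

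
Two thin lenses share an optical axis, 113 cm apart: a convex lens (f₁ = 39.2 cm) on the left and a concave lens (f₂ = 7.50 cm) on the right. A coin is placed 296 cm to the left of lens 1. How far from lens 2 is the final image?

6.75 cm

Lens 1: 1/d_i1 = 1/f₁ − 1/d_o1 = 1/(39.2) − 1/(296) = 0.02213, so d_i1 = 45.18 cm.
The intermediate image is 45.18 cm to the right of lens 1, which is 113 − (45.18) = 67.82 cm to the left of lens 2, so d_o2 = +67.82 cm.
Lens 2 is diverging, so f₂ = −7.50 cm.
Lens 2: 1/d_i2 = 1/f₂ − 1/d_o2 = 1/(-7.50) − 1/(67.82) = -0.1481, so d_i2 = -6.75 cm.
The final image is virtual, 6.75 cm to the left of lens 2 (overall magnification ≈ -0.015).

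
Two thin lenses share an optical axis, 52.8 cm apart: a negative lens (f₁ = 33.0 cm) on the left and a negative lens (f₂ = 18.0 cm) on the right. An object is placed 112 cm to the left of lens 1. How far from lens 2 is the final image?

14.6 cm

Lens 1 is diverging, so f₁ = −33.0 cm.
Lens 1: 1/d_i1 = 1/f₁ − 1/d_o1 = 1/(-33.0) − 1/(112) = -0.03923, so d_i1 = -25.49 cm.
The intermediate image is 25.49 cm to the left of lens 1 (virtual), which is 52.8 − (-25.49) = 78.29 cm to the left of lens 2, so d_o2 = +78.29 cm.
Lens 2 is diverging, so f₂ = −18.0 cm.
Lens 2: 1/d_i2 = 1/f₂ − 1/d_o2 = 1/(-18.0) − 1/(78.29) = -0.06833, so d_i2 = -14.6 cm.
The final image is virtual, 14.6 cm to the left of lens 2 (overall magnification ≈ 0.043).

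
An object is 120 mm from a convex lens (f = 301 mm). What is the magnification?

1/d_i = 1/f − 1/d_o = 1/(301.0) − 1/(120) = -0.005011, so d_i = -199.6 mm.
m = −d_i/d_o = −(-199.6)/(120) = +1.66.
The image is virtual, upright and enlarged, on the same side as the object.

m = +1.66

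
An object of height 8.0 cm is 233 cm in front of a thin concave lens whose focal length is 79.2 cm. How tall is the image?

For a concave lens, f = -79.2 cm.
1/d_i = 1/f − 1/d_o = 1/(-79.20) − 1/(233) = -0.01692, so d_i = -59.11 cm.
m = −d_i/d_o = +0.2537.
|h_i| = |m|·h_o = 0.2537 × 8.0 = 2.03 cm. The image is virtual, upright and reduced, on the same side as the object.

2.03 cm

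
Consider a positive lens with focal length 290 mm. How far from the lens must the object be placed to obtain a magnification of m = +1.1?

26.4 mm

m = −d_i/d_o ⇒ d_i = −m·d_o.
1/f = 1/d_o + 1/d_i = 1/d_o − 1/(m·d_o) = (1 − 1/m)/d_o, so d_o = f(1 − 1/m) = (290.0)(1 − 1/(+1.1)) = 26.4 mm.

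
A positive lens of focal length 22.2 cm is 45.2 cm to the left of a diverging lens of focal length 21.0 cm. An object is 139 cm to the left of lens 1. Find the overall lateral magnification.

Lens 1: 1/d_i1 = 1/(22.2) − 1/(139) = 0.03785, so d_i1 = 26.42 cm; m₁ = −d_i1/d_o1 = -0.1901.
d_o2 = 45.2 − (26.42) = 18.78 cm.
f₂ = −21.0 cm (diverging).
Lens 2: 1/d_i2 = 1/(-21.0) − 1/(18.78) = -0.1009, so d_i2 = -9.914 cm; m₂ = −d_i2/d_o2 = +0.5279.
m = m₁·m₂ = (-0.1901)(+0.5279) = -0.100.

m = -0.100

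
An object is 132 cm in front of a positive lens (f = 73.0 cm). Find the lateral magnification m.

1/d_i = 1/f − 1/d_o = 1/(73.00) − 1/(132) = 0.006123, so d_i = 163.3 cm.
m = −d_i/d_o = −(163.3)/(132) = -1.24.
The image is real, inverted and enlarged, on the far side of the lens.

m = -1.24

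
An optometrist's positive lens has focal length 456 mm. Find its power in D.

f = 45.6 cm = 0.456 m.
P = 1/f = 1/(0.456 m) = +2.19 D.

P = +2.19 D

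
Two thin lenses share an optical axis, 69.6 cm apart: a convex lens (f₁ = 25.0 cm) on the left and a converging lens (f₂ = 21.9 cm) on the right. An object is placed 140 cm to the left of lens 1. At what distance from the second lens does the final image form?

49.7 cm

Lens 1: 1/d_i1 = 1/f₁ − 1/d_o1 = 1/(25.0) − 1/(140) = 0.03286, so d_i1 = 30.43 cm.
The intermediate image is 30.43 cm to the right of lens 1, which is 69.6 − (30.43) = 39.17 cm to the left of lens 2, so d_o2 = +39.17 cm.
Lens 2: 1/d_i2 = 1/f₂ − 1/d_o2 = 1/(21.9) − 1/(39.17) = 0.02013, so d_i2 = 49.7 cm.
The final image is real, 49.7 cm to the right of lens 2 (overall magnification ≈ 0.28).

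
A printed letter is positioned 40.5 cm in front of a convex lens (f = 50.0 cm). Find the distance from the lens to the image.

213 cm

Lens equation: 1/v = 1/f − 1/u = 1/(50.00) − 1/(40.5) = 0.02000 − 0.02469 = -0.004691, so v = -213 cm.
The image is virtual, upright and enlarged, on the same side as the object.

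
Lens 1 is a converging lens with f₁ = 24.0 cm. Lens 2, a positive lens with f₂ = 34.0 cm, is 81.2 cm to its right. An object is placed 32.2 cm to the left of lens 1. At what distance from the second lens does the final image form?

Lens 1: 1/d_i1 = 1/f₁ − 1/d_o1 = 1/(24.0) − 1/(32.2) = 0.01061, so d_i1 = 94.24 cm.
The intermediate image is 94.24 cm to the right of lens 1, which lies 13.04 cm to the right of lens 2 — a virtual object — so d_o2 = −13.04 cm.
Lens 2: 1/d_i2 = 1/f₂ − 1/d_o2 = 1/(34.0) − 1/(-13.04) = 0.1061, so d_i2 = 9.43 cm.
The final image is real, 9.43 cm to the right of lens 2 (overall magnification ≈ -2.1).

9.43 cm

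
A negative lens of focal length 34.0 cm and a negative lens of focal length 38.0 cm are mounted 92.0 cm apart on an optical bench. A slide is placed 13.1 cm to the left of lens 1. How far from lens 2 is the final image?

27.6 cm

Lens 1 is diverging, so f₁ = −34.0 cm.
Lens 1: 1/d_i1 = 1/f₁ − 1/d_o1 = 1/(-34.0) − 1/(13.1) = -0.1057, so d_i1 = -9.456 cm.
The intermediate image is 9.456 cm to the left of lens 1 (virtual), which is 92.0 − (-9.456) = 101.5 cm to the left of lens 2, so d_o2 = +101.5 cm.
Lens 2 is diverging, so f₂ = −38.0 cm.
Lens 2: 1/d_i2 = 1/f₂ − 1/d_o2 = 1/(-38.0) − 1/(101.5) = -0.03617, so d_i2 = -27.6 cm.
The final image is virtual, 27.6 cm to the left of lens 2 (overall magnification ≈ 0.20).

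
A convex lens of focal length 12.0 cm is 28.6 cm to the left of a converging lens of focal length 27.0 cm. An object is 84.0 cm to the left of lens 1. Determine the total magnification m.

Lens 1: 1/d_i1 = 1/(12.0) − 1/(84.0) = 0.07143, so d_i1 = 14.00 cm; m₁ = −d_i1/d_o1 = -0.1667.
d_o2 = 28.6 − (14.00) = 14.60 cm.
Lens 2: 1/d_i2 = 1/(27.0) − 1/(14.60) = -0.03146, so d_i2 = -31.79 cm; m₂ = −d_i2/d_o2 = +2.177.
m = m₁·m₂ = (-0.1667)(+2.177) = -0.363.

m = -0.363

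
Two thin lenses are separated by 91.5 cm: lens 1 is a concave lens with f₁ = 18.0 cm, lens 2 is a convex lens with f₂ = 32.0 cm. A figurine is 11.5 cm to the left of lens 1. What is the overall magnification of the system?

f₁ = −18.0 cm (diverging).
Lens 1: 1/d_i1 = 1/(-18.0) − 1/(11.5) = -0.1425, so d_i1 = -7.017 cm; m₁ = −d_i1/d_o1 = +0.6102.
d_o2 = 91.5 − (-7.017) = 98.52 cm.
Lens 2: 1/d_i2 = 1/(32.0) − 1/(98.52) = 0.02110, so d_i2 = 47.39 cm; m₂ = −d_i2/d_o2 = -0.4811.
m = m₁·m₂ = (+0.6102)(-0.4811) = -0.294.

m = -0.294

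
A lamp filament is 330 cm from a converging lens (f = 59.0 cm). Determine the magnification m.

1/d_i = 1/f − 1/d_o = 1/(59.00) − 1/(330) = 0.01392, so d_i = 71.85 cm.
m = −d_i/d_o = −(71.85)/(330) = -0.218.
The image is real, inverted and reduced, on the far side of the lens.

m = -0.218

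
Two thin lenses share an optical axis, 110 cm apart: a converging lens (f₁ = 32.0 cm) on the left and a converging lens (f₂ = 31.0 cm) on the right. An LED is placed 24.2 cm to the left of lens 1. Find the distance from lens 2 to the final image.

Lens 1: 1/d_i1 = 1/f₁ − 1/d_o1 = 1/(32.0) − 1/(24.2) = -0.01007, so d_i1 = -99.28 cm.
The intermediate image is 99.28 cm to the left of lens 1 (virtual), which is 110 − (-99.28) = 209.3 cm to the left of lens 2, so d_o2 = +209.3 cm.
Lens 2: 1/d_i2 = 1/f₂ − 1/d_o2 = 1/(31.0) − 1/(209.3) = 0.02748, so d_i2 = 36.4 cm.
The final image is real, 36.4 cm to the right of lens 2 (overall magnification ≈ -0.71).

36.4 cm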